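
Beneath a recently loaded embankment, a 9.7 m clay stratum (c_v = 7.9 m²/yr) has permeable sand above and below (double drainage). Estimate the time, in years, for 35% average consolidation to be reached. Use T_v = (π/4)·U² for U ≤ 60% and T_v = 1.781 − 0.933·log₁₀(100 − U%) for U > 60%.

t ≈ 0.286 years

Drainage path length: H_d = H/2 = 4.85 m (double drainage).
U ≤ 60%: T_v = (π/4)·U² = (π/4)×0.35² = 0.096211.
t = T_v·H_d²/c_v = 0.096211×4.85²/7.9 = 0.2865 years.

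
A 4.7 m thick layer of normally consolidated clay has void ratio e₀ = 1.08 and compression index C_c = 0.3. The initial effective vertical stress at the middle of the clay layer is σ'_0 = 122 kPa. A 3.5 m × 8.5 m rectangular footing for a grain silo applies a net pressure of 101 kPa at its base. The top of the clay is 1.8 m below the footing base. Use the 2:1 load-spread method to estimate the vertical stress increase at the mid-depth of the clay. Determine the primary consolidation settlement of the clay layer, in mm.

S_c ≈ 66.8 mm

Mid-depth of clay below the footing base: z = 1.8 + 4.7/2 = 4.15 m.
Stress increase at mid-clay by the 2:1 spreading method:
Δσ = qBL/((B+z)(L+z)) = 101×3.5×8.5/((3.5+4.15)(8.5+4.15)) = 31.05 kPa
Final effective stress: σ'_f = σ'_0 + Δσ = 122 + 31.05 = 153.05 kPa.
Normally consolidated clay, so the full stress increment lies on the virgin compression line:
S_c = C_c·H/(1+e₀)·log₁₀(σ'_f/σ'_0) = 0.3×4.7/(1+1.08)×log₁₀(153.05/122)
    = 0.67788 × 0.098474 = 0.06675 m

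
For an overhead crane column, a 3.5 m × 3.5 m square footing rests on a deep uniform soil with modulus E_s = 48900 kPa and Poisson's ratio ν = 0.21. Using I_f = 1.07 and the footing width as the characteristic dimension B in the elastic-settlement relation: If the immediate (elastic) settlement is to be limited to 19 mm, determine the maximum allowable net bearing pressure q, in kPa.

q ≈ 260 kPa

S_e = q·B·(1−ν²)/E_s · I_f  ⇒  q = S_e·E_s / (B·(1−ν²)·I_f).
q = 0.019 × 48900 / (3.5 × 0.9559 × 1.07) = 259.5 kPa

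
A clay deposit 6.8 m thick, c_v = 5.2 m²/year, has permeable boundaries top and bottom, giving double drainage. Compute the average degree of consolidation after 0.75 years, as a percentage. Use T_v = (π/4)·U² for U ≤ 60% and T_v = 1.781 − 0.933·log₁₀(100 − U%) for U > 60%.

Drainage path length: H_d = H/2 = 3.4 m (double drainage).
T_v = c_v·t/H_d² = 5.2×0.75/3.4² = 0.33737.
T_v = 0.33737 corresponds to the U > 60% branch:
U = 1 − 10^((1.781 − T_v)/0.933)/100 = 0.6474

U ≈ 64.7 %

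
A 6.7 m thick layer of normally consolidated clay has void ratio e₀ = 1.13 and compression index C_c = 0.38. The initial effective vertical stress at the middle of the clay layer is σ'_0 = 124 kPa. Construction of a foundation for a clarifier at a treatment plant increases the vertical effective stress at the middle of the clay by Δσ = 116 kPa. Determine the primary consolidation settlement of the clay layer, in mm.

S_c ≈ 343 mm

Final effective stress: σ'_f = σ'_0 + Δσ = 124 + 116 = 240 kPa.
Normally consolidated clay, so the full stress increment lies on the virgin compression line:
S_c = C_c·H/(1+e₀)·log₁₀(σ'_f/σ'_0) = 0.38×6.7/(1+1.13)×log₁₀(240/124)
    = 1.1953 × 0.28679 = 0.3428 m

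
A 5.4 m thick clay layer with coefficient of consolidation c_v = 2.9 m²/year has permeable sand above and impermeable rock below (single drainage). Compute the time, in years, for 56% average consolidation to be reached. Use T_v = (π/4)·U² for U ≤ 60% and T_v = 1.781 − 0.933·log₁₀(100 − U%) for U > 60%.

t ≈ 2.48 years

Drainage path length: H_d = H = 5.4 m (single drainage).
U ≤ 60%: T_v = (π/4)·U² = (π/4)×0.56² = 0.2463.
t = T_v·H_d²/c_v = 0.2463×5.4²/2.9 = 2.477 years.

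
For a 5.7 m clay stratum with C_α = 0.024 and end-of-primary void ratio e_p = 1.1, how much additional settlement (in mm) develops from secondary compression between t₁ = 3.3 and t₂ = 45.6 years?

Secondary compression: S_s = C_α·H/(1+e_p)·log₁₀(t₂/t₁)
S_s = 0.024×5.7/(1+1.1)×log₁₀(45.6/3.3)
    = 0.06514 × 1.14 = 0.07429 m

S_s ≈ 74.3 mm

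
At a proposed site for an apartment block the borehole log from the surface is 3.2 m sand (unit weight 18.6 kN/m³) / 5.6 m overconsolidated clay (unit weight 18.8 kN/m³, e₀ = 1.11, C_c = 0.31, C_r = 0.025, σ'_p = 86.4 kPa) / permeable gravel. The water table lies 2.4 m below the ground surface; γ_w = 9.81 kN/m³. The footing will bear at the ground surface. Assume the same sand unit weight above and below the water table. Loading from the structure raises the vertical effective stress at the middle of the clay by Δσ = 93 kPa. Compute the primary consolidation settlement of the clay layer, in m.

Mid-depth of clay below the ground surface: z = 3.2 + 5.6/2 = 6 m.
Total vertical stress at mid-clay: σ_v = 18.6×3.2 + 18.8×2.8 = 112.16 kPa.
Pore pressure: u = 9.81×(6 − 2.4) = 35.316 kPa.
Initial effective stress: σ'_0 = σ_v − u = 112.16 − 35.316 = 76.844 kPa.
Final effective stress: σ'_f = 76.844 + 93 = 169.84 kPa.
σ'_f = 169.84 > σ'_p = 86.4 kPa, so the stress path crosses the preconsolidation pressure — recompression up to σ'_p, then virgin compression beyond:
S_c = H/(1+e₀)·[C_r·log₁₀(σ'_p/σ'_0) + C_c·log₁₀(σ'_f/σ'_p)]
    = 5.6/2.11 × [0.025×log₁₀(86.4/76.844) + 0.31×log₁₀(169.84/86.4)]
    = 2.654 × [0.0012726 + 0.090993] = 0.2449 m

S_c ≈ 0.245 m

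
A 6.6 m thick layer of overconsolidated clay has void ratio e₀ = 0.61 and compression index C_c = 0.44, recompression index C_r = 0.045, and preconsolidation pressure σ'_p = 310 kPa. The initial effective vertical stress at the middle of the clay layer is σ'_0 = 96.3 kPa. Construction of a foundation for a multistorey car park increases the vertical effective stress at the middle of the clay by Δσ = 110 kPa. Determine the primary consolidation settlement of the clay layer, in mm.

Final effective stress: σ'_f = 96.3 + 110 = 206.3 kPa.
σ'_f = 206.3 ≤ σ'_p = 310 kPa, so the clay remains overconsolidated and only the recompression index applies:
S_c = C_r·H/(1+e₀)·log₁₀(σ'_f/σ'_0) = 0.045×6.6/1.61×log₁₀(206.3/96.3)
    = 0.18447 × 0.33087 = 0.06104 m

S_c ≈ 61 mm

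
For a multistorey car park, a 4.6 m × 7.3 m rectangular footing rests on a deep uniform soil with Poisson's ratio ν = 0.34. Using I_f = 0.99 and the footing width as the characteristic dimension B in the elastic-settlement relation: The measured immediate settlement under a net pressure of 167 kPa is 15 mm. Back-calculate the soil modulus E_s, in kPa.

S_e = q·B·(1−ν²)/E_s · I_f  ⇒  E_s = q·B·(1−ν²)·I_f / S_e.
E_s = 167 × 4.6 × 0.8844 × 0.99 / 0.015 = 44840 kPa

E_s ≈ 44800 kPa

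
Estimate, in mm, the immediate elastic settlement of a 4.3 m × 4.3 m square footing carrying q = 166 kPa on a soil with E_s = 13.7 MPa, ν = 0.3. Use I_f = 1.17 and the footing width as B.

Immediate (elastic) settlement: S_e = q·B·(1−ν²)/E_s · I_f.
E_s = 13.7 MPa = 13700 kPa.
S_e = 166 × 4.3 × (1 − 0.3²) / 13700 × 1.17
    = 166 × 4.3 × 0.91 / 13700 × 1.17
    = 0.05547 m = 55.47 mm

S_e ≈ 55.5 mm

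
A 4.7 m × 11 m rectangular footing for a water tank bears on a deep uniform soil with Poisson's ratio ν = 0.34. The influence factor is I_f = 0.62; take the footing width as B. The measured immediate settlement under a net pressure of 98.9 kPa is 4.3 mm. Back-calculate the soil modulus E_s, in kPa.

S_e = q·B·(1−ν²)/E_s · I_f  ⇒  E_s = q·B·(1−ν²)·I_f / S_e.
E_s = 98.9 × 4.7 × 0.8844 × 0.62 / 0.0043 = 59270 kPa

E_s ≈ 59300 kPa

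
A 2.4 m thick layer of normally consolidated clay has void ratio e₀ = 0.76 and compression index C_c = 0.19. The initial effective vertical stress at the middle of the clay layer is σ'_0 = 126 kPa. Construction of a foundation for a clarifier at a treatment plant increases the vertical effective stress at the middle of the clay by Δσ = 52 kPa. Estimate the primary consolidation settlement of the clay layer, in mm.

Final effective stress: σ'_f = σ'_0 + Δσ = 126 + 52 = 178 kPa.
Normally consolidated clay, so the full stress increment lies on the virgin compression line:
S_c = C_c·H/(1+e₀)·log₁₀(σ'_f/σ'_0) = 0.19×2.4/(1+0.76)×log₁₀(178/126)
    = 0.25909 × 0.15005 = 0.03888 m

S_c ≈ 38.9 mm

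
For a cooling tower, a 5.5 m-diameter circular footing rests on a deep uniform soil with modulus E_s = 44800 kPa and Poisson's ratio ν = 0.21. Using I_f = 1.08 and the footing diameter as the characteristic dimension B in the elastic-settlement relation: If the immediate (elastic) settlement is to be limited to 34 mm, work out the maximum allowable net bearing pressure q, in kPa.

q ≈ 268 kPa

S_e = q·B·(1−ν²)/E_s · I_f  ⇒  q = S_e·E_s / (B·(1−ν²)·I_f).
q = 0.034 × 44800 / (5.5 × 0.9559 × 1.08) = 268.3 kPa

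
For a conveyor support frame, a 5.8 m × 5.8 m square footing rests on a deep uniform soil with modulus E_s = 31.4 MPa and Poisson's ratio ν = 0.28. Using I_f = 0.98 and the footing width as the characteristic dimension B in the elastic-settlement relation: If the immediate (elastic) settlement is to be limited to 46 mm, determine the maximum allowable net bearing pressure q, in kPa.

E_s = 31.4 MPa = 31400 kPa.
S_e = q·B·(1−ν²)/E_s · I_f  ⇒  q = S_e·E_s / (B·(1−ν²)·I_f).
q = 0.046 × 31400 / (5.8 × 0.9216 × 0.98) = 275.7 kPa

q ≈ 276 kPa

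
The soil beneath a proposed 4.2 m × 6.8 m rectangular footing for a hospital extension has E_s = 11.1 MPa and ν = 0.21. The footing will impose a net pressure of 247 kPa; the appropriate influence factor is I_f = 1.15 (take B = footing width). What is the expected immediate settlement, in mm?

Immediate (elastic) settlement: S_e = q·B·(1−ν²)/E_s · I_f.
E_s = 11.1 MPa = 11100 kPa.
S_e = 247 × 4.2 × (1 − 0.21²) / 11100 × 1.15
    = 247 × 4.2 × 0.9559 / 11100 × 1.15
    = 0.1027 m = 102.7 mm

S_e ≈ 103 mm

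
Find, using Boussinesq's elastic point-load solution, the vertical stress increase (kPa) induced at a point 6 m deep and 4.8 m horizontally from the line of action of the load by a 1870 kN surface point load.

Δσ_z ≈ 7.2 kPa

Boussinesq vertical stress below a point load on an elastic half-space:
Δσ_z = 3P/(2πz²) · [1 + (r/z)²]^(−5/2)
r/z = 4.8/6 = 0.8; [1+(r/z)²]^(−5/2) = 0.29033.
Δσ_z = 3×1870/(2π×6²) × 0.29033 = 24.802 × 0.29033 = 7.201 kPa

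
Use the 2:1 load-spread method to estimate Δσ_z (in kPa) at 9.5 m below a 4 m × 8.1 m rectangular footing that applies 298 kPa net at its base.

By the 2:1 method the load spreads at 1 horizontal : 2 vertical, so at depth z the loaded area has grown by z in each plan dimension:
Δσ = qBL/((B+z)(L+z)) = 298×4×8.1/((4+9.5)(8.1+9.5)) = 40.636 kPa

Δσ_z ≈ 40.6 kPa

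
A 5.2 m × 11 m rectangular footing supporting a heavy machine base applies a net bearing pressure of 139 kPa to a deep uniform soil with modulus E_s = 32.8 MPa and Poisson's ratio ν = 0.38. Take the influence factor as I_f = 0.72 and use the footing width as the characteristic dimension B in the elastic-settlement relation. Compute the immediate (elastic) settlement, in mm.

S_e ≈ 13.6 mm

Immediate (elastic) settlement: S_e = q·B·(1−ν²)/E_s · I_f.
E_s = 32.8 MPa = 32800 kPa.
S_e = 139 × 5.2 × (1 − 0.38²) / 32800 × 0.72
    = 139 × 5.2 × 0.8556 / 32800 × 0.72
    = 0.01358 m = 13.58 mm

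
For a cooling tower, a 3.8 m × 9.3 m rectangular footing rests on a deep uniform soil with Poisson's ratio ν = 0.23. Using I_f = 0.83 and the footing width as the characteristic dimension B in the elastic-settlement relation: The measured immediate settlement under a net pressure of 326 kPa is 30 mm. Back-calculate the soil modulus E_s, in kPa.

S_e = q·B·(1−ν²)/E_s · I_f  ⇒  E_s = q·B·(1−ν²)·I_f / S_e.
E_s = 326 × 3.8 × 0.9471 × 0.83 / 0.03 = 32460 kPa

E_s ≈ 32500 kPa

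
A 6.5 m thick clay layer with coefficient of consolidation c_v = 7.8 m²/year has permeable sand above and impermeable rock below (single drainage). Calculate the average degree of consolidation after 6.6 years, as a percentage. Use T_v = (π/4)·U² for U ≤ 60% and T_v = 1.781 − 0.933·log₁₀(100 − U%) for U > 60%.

U ≈ 96 %

Drainage path length: H_d = H = 6.5 m (single drainage).
T_v = c_v·t/H_d² = 7.8×6.6/6.5² = 1.2185.
T_v = 1.2185 corresponds to the U > 60% branch:
U = 1 − 10^((1.781 − T_v)/0.933)/100 = 0.9599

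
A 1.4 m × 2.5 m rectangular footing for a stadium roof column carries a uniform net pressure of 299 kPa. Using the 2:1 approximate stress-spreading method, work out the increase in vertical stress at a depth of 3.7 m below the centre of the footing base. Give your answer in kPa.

Δσ_z ≈ 33.1 kPa

By the 2:1 method the load spreads at 1 horizontal : 2 vertical, so at depth z the loaded area has grown by z in each plan dimension:
Δσ = qBL/((B+z)(L+z)) = 299×1.4×2.5/((1.4+3.7)(2.5+3.7)) = 33.096 kPa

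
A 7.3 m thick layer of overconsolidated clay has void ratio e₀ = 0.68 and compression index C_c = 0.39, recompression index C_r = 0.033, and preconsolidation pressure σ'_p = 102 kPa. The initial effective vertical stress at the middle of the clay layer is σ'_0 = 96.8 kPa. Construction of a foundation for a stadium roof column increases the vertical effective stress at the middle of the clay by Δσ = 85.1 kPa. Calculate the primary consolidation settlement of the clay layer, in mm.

S_c ≈ 429 mm

Final effective stress: σ'_f = 96.8 + 85.1 = 181.9 kPa.
σ'_f = 181.9 > σ'_p = 102 kPa, so the stress path crosses the preconsolidation pressure — recompression up to σ'_p, then virgin compression beyond:
S_c = H/(1+e₀)·[C_r·log₁₀(σ'_p/σ'_0) + C_c·log₁₀(σ'_f/σ'_p)]
    = 7.3/1.68 × [0.033×log₁₀(102/96.8) + 0.39×log₁₀(181.9/102)]
    = 4.3452 × [0.00074992 + 0.097981] = 0.429 m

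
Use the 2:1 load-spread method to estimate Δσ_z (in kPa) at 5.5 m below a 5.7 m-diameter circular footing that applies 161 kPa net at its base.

By the 2:1 method the load spreads at 1 horizontal : 2 vertical, so at depth z the loaded area has grown by z in each plan dimension:
Δσ ≈ qD²/(D+z)² = 161×5.7²/(5.7+5.5)² = 41.7 kPa

Δσ_z ≈ 41.7 kPa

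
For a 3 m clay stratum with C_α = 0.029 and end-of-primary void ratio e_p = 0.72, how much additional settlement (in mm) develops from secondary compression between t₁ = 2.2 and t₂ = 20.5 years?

Secondary compression: S_s = C_α·H/(1+e_p)·log₁₀(t₂/t₁)
S_s = 0.029×3/(1+0.72)×log₁₀(20.5/2.2)
    = 0.05058 × 0.9693 = 0.04903 m

S_s ≈ 49 mm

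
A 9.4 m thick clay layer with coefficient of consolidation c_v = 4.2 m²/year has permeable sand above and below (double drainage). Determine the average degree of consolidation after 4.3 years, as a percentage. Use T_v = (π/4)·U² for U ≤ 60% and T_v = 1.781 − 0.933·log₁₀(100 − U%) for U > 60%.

Drainage path length: H_d = H/2 = 4.7 m (double drainage).
T_v = c_v·t/H_d² = 4.2×4.3/4.7² = 0.81756.
T_v = 0.81756 corresponds to the U > 60% branch:
U = 1 − 10^((1.781 − T_v)/0.933)/100 = 0.8922

U ≈ 89.2 %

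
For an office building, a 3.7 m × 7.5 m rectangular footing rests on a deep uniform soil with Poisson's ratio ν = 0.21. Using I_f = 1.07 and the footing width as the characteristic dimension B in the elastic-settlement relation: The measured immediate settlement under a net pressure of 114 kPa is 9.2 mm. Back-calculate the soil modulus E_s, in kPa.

E_s ≈ 46900 kPa

S_e = q·B·(1−ν²)/E_s · I_f  ⇒  E_s = q·B·(1−ν²)·I_f / S_e.
E_s = 114 × 3.7 × 0.9559 × 1.07 / 0.0092 = 46890 kPa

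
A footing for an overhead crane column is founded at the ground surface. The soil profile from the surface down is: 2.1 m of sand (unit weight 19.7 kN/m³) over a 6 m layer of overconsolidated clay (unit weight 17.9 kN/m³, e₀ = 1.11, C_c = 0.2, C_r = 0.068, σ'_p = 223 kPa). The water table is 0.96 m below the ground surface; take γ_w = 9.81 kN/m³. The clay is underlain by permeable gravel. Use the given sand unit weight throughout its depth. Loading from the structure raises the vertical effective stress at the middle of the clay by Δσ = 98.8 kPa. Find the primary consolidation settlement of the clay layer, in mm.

Mid-depth of clay below the ground surface: z = 2.1 + 6/2 = 5.1 m.
Total vertical stress at mid-clay: σ_v = 19.7×2.1 + 17.9×3 = 95.07 kPa.
Pore pressure: u = 9.81×(5.1 − 0.96) = 40.613 kPa.
Initial effective stress: σ'_0 = σ_v − u = 95.07 − 40.613 = 54.457 kPa.
Final effective stress: σ'_f = 54.457 + 98.8 = 153.26 kPa.
σ'_f = 153.26 ≤ σ'_p = 223 kPa, so the clay remains overconsolidated and only the recompression index applies:
S_c = C_r·H/(1+e₀)·log₁₀(σ'_f/σ'_0) = 0.068×6/2.11×log₁₀(153.26/54.457)
    = 0.19336 × 0.44938 = 0.08689 m

S_c ≈ 86.9 mm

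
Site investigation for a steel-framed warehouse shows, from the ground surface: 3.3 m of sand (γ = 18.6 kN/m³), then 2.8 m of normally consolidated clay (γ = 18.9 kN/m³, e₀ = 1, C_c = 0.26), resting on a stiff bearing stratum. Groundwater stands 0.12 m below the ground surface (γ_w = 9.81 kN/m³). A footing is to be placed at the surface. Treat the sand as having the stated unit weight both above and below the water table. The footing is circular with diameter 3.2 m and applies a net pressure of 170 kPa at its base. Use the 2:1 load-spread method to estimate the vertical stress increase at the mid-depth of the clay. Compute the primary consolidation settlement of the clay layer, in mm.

Mid-depth of clay below the ground surface: z = 3.3 + 2.8/2 = 4.7 m.
Total vertical stress at mid-clay: σ_v = 18.6×3.3 + 18.9×1.4 = 87.84 kPa.
Pore pressure: u = 9.81×(4.7 − 0.12) = 44.93 kPa.
Initial effective stress: σ'_0 = σ_v − u = 87.84 − 44.93 = 42.91 kPa.
Stress increase at mid-clay by the 2:1 spreading method:
Δσ ≈ qD²/(D+z)² = 170×3.2²/(3.2+4.7)² = 27.893 kPa
Final effective stress: σ'_f = σ'_0 + Δσ = 42.91 + 27.893 = 70.803 kPa.
Normally consolidated clay, so the full stress increment lies on the virgin compression line:
S_c = C_c·H/(1+e₀)·log₁₀(σ'_f/σ'_0) = 0.26×2.8/(1+1)×log₁₀(70.803/42.91)
    = 0.364 × 0.21749 = 0.07917 m

S_c ≈ 79.2 mm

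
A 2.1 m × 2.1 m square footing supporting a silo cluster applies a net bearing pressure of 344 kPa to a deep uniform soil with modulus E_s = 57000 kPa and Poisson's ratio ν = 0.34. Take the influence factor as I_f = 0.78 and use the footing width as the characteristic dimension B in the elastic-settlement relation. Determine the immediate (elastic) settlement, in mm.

Immediate (elastic) settlement: S_e = q·B·(1−ν²)/E_s · I_f.
S_e = 344 × 2.1 × (1 − 0.34²) / 57000 × 0.78
    = 344 × 2.1 × 0.8844 / 57000 × 0.78
    = 0.008743 m = 8.743 mm

S_e ≈ 8.74 mm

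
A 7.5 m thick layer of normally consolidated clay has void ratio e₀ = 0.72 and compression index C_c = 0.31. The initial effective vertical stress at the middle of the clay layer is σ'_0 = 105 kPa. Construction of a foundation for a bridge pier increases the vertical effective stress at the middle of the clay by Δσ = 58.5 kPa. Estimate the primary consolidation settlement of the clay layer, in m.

S_c ≈ 0.26 m

Final effective stress: σ'_f = σ'_0 + Δσ = 105 + 58.5 = 163.5 kPa.
Normally consolidated clay, so the full stress increment lies on the virgin compression line:
S_c = C_c·H/(1+e₀)·log₁₀(σ'_f/σ'_0) = 0.31×7.5/(1+0.72)×log₁₀(163.5/105)
    = 1.3517 × 0.19233 = 0.26 m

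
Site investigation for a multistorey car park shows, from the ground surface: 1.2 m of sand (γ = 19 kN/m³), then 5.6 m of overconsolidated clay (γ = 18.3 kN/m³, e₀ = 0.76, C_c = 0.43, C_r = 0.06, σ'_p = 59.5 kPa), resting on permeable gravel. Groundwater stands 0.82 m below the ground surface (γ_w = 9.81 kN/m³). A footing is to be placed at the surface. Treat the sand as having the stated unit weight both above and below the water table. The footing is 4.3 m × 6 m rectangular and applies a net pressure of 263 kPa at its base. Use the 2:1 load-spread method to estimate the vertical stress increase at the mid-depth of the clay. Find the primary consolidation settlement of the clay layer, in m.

S_c ≈ 0.466 m

Mid-depth of clay below the ground surface: z = 1.2 + 5.6/2 = 4 m.
Total vertical stress at mid-clay: σ_v = 19×1.2 + 18.3×2.8 = 74.04 kPa.
Pore pressure: u = 9.81×(4 − 0.82) = 31.196 kPa.
Initial effective stress: σ'_0 = σ_v − u = 74.04 − 31.196 = 42.844 kPa.
Stress increase at mid-clay by the 2:1 spreading method:
Δσ = qBL/((B+z)(L+z)) = 263×4.3×6/((4.3+4)(6+4)) = 81.752 kPa
Final effective stress: σ'_f = 42.844 + 81.752 = 124.6 kPa.
σ'_f = 124.6 > σ'_p = 59.5 kPa, so the stress path crosses the preconsolidation pressure — recompression up to σ'_p, then virgin compression beyond:
S_c = H/(1+e₀)·[C_r·log₁₀(σ'_p/σ'_0) + C_c·log₁₀(σ'_f/σ'_p)]
    = 5.6/1.76 × [0.06×log₁₀(59.5/42.844) + 0.43×log₁₀(124.6/59.5)]
    = 3.1818 × [0.0085576 + 0.13803] = 0.4664 m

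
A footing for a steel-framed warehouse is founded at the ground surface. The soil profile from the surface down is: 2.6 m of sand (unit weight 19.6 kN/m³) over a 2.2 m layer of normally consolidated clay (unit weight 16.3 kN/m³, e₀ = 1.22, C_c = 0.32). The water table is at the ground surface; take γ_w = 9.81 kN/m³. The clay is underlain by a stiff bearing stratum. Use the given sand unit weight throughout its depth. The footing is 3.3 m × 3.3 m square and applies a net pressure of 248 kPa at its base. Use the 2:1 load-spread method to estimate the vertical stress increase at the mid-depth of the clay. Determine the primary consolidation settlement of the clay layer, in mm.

S_c ≈ 136 mm

Mid-depth of clay below the ground surface: z = 2.6 + 2.2/2 = 3.7 m.
Total vertical stress at mid-clay: σ_v = 19.6×2.6 + 16.3×1.1 = 68.89 kPa.
Pore pressure: u = 9.81×(3.7 − 0) = 36.297 kPa.
Initial effective stress: σ'_0 = σ_v − u = 68.89 − 36.297 = 32.593 kPa.
Stress increase at mid-clay by the 2:1 spreading method:
Δσ = qBL/((B+z)(L+z)) = 248×3.3×3.3/((3.3+3.7)(3.3+3.7)) = 55.117 kPa
Final effective stress: σ'_f = σ'_0 + Δσ = 32.593 + 55.117 = 87.71 kPa.
Normally consolidated clay, so the full stress increment lies on the virgin compression line:
S_c = C_c·H/(1+e₀)·log₁₀(σ'_f/σ'_0) = 0.32×2.2/(1+1.22)×log₁₀(87.71/32.593)
    = 0.31712 × 0.42992 = 0.1363 m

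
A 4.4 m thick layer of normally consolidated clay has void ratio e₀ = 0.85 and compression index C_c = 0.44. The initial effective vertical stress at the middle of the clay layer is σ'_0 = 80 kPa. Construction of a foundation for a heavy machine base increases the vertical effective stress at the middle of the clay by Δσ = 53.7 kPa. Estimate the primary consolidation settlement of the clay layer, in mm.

S_c ≈ 233 mm

Final effective stress: σ'_f = σ'_0 + Δσ = 80 + 53.7 = 133.7 kPa.
Normally consolidated clay, so the full stress increment lies on the virgin compression line:
S_c = C_c·H/(1+e₀)·log₁₀(σ'_f/σ'_0) = 0.44×4.4/(1+0.85)×log₁₀(133.7/80)
    = 1.0465 × 0.22304 = 0.2334 m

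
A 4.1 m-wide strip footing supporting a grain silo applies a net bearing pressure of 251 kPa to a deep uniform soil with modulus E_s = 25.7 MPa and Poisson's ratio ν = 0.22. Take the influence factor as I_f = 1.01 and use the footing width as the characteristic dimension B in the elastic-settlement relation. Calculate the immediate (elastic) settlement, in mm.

Immediate (elastic) settlement: S_e = q·B·(1−ν²)/E_s · I_f.
E_s = 25.7 MPa = 25700 kPa.
S_e = 251 × 4.1 × (1 − 0.22²) / 25700 × 1.01
    = 251 × 4.1 × 0.9516 / 25700 × 1.01
    = 0.03849 m = 38.49 mm

S_e ≈ 38.5 mm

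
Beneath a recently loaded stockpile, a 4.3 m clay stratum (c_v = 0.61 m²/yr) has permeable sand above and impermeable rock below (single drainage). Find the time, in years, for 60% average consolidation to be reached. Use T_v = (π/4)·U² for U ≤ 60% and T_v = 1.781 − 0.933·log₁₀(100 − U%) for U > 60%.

t ≈ 8.57 years

Drainage path length: H_d = H = 4.3 m (single drainage).
U ≤ 60%: T_v = (π/4)·U² = (π/4)×0.6² = 0.28274.
t = T_v·H_d²/c_v = 0.28274×4.3²/0.61 = 8.57 years.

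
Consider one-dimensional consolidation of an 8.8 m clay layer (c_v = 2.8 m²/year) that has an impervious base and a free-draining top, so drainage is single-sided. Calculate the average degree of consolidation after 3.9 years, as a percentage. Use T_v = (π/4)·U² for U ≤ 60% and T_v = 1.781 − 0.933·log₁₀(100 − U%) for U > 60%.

Drainage path length: H_d = H = 8.8 m (single drainage).
T_v = c_v·t/H_d² = 2.8×3.9/8.8² = 0.14101.
T_v = 0.14101 corresponds to the U ≤ 60% branch:
U = √(4T_v/π) = 0.4237

U ≈ 42.4 %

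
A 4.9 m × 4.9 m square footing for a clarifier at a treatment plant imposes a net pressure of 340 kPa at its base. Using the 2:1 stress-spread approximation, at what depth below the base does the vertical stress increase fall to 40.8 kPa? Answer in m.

z ≈ 9.25 m

2:1 spreading — at depth z the loaded area has grown by z in each plan dimension:
qB²/(B+z)² = Δσ_z ⇒ z = B(√(q/Δσ_z) − 1) = 4.9×(√(340/40.8) − 1) = 9.245 m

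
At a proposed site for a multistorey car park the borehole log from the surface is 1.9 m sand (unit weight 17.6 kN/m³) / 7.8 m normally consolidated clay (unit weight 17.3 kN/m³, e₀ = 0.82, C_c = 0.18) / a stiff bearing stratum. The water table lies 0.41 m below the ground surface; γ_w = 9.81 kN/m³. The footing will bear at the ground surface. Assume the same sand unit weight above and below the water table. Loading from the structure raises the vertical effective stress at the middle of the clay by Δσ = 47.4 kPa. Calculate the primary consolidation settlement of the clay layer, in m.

S_c ≈ 0.23 m

Mid-depth of clay below the ground surface: z = 1.9 + 7.8/2 = 5.8 m.
Total vertical stress at mid-clay: σ_v = 17.6×1.9 + 17.3×3.9 = 100.91 kPa.
Pore pressure: u = 9.81×(5.8 − 0.41) = 52.876 kPa.
Initial effective stress: σ'_0 = σ_v − u = 100.91 − 52.876 = 48.034 kPa.
Final effective stress: σ'_f = σ'_0 + Δσ = 48.034 + 47.4 = 95.434 kPa.
Normally consolidated clay, so the full stress increment lies on the virgin compression line:
S_c = C_c·H/(1+e₀)·log₁₀(σ'_f/σ'_0) = 0.18×7.8/(1+0.82)×log₁₀(95.434/48.034)
    = 0.77143 × 0.29815 = 0.23 m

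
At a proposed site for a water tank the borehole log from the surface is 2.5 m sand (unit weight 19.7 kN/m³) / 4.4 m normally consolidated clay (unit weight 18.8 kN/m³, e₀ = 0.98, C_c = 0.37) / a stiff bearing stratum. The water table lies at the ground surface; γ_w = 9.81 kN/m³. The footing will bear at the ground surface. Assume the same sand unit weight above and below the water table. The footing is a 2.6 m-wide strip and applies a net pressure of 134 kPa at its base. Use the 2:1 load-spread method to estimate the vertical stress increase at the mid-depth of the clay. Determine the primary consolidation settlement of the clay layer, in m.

Mid-depth of clay below the ground surface: z = 2.5 + 4.4/2 = 4.7 m.
Total vertical stress at mid-clay: σ_v = 19.7×2.5 + 18.8×2.2 = 90.61 kPa.
Pore pressure: u = 9.81×(4.7 − 0) = 46.107 kPa.
Initial effective stress: σ'_0 = σ_v − u = 90.61 − 46.107 = 44.503 kPa.
Stress increase at mid-clay by the 2:1 spreading method:
Δσ = qB/(B+z) = 134×2.6/(2.6+4.7) = 47.726 kPa
Final effective stress: σ'_f = σ'_0 + Δσ = 44.503 + 47.726 = 92.229 kPa.
Normally consolidated clay, so the full stress increment lies on the virgin compression line:
S_c = C_c·H/(1+e₀)·log₁₀(σ'_f/σ'_0) = 0.37×4.4/(1+0.98)×log₁₀(92.229/44.503)
    = 0.82222 × 0.31648 = 0.2602 m

S_c ≈ 0.26 m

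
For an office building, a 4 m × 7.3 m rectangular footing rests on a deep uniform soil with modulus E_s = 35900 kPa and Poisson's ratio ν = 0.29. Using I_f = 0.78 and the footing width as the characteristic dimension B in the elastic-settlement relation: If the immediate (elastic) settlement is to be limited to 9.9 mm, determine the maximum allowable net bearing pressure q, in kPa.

q ≈ 124 kPa

S_e = q·B·(1−ν²)/E_s · I_f  ⇒  q = S_e·E_s / (B·(1−ν²)·I_f).
q = 0.0099 × 35900 / (4 × 0.9159 × 0.78) = 124.4 kPa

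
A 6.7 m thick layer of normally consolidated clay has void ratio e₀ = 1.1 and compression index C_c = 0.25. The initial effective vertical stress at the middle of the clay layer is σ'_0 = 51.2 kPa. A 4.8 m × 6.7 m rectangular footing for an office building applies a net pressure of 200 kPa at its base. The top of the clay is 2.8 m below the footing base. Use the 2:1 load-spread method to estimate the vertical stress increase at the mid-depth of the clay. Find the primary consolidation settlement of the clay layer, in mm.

S_c ≈ 221 mm

Mid-depth of clay below the footing base: z = 2.8 + 6.7/2 = 6.15 m.
Stress increase at mid-clay by the 2:1 spreading method:
Δσ = qBL/((B+z)(L+z)) = 200×4.8×6.7/((4.8+6.15)(6.7+6.15)) = 45.712 kPa
Final effective stress: σ'_f = σ'_0 + Δσ = 51.2 + 45.712 = 96.912 kPa.
Normally consolidated clay, so the full stress increment lies on the virgin compression line:
S_c = C_c·H/(1+e₀)·log₁₀(σ'_f/σ'_0) = 0.25×6.7/(1+1.1)×log₁₀(96.912/51.2)
    = 0.79762 × 0.27711 = 0.221 m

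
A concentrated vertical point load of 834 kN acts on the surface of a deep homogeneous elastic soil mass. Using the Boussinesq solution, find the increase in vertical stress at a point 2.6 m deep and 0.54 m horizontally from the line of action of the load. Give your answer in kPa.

Boussinesq vertical stress below a point load on an elastic half-space:
Δσ_z = 3P/(2πz²) · [1 + (r/z)²]^(−5/2)
r/z = 0.54/2.6 = 0.20769; [1+(r/z)²]^(−5/2) = 0.8998.
Δσ_z = 3×834/(2π×2.6²) × 0.8998 = 58.906 × 0.8998 = 53 kPa

Δσ_z ≈ 53 kPa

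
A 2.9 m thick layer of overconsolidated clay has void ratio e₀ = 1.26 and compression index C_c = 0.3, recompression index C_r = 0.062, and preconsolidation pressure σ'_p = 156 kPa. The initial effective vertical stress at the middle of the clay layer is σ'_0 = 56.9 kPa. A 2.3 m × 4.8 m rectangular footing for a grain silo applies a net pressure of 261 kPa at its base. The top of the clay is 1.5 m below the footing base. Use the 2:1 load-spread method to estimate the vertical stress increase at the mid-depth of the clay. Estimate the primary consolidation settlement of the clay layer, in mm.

Mid-depth of clay below the footing base: z = 1.5 + 2.9/2 = 2.95 m.
Stress increase at mid-clay by the 2:1 spreading method:
Δσ = qBL/((B+z)(L+z)) = 261×2.3×4.8/((2.3+2.95)(4.8+2.95)) = 70.819 kPa
Final effective stress: σ'_f = 56.9 + 70.819 = 127.72 kPa.
σ'_f = 127.72 ≤ σ'_p = 156 kPa, so the clay remains overconsolidated and only the recompression index applies:
S_c = C_r·H/(1+e₀)·log₁₀(σ'_f/σ'_0) = 0.062×2.9/2.26×log₁₀(127.72/56.9)
    = 0.079558 × 0.35115 = 0.02794 m

S_c ≈ 27.9 mm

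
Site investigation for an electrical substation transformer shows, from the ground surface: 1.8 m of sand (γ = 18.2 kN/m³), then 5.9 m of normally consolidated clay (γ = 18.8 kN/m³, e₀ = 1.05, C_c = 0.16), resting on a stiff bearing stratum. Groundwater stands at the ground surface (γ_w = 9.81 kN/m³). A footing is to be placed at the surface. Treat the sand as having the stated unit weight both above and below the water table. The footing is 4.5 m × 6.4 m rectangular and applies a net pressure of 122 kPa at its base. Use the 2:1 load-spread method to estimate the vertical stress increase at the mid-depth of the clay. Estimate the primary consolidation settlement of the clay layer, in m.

Mid-depth of clay below the ground surface: z = 1.8 + 5.9/2 = 4.75 m.
Total vertical stress at mid-clay: σ_v = 18.2×1.8 + 18.8×2.95 = 88.22 kPa.
Pore pressure: u = 9.81×(4.75 − 0) = 46.598 kPa.
Initial effective stress: σ'_0 = σ_v − u = 88.22 − 46.598 = 41.622 kPa.
Stress increase at mid-clay by the 2:1 spreading method:
Δσ = qBL/((B+z)(L+z)) = 122×4.5×6.4/((4.5+4.75)(6.4+4.75)) = 34.067 kPa
Final effective stress: σ'_f = σ'_0 + Δσ = 41.622 + 34.067 = 75.689 kPa.
Normally consolidated clay, so the full stress increment lies on the virgin compression line:
S_c = C_c·H/(1+e₀)·log₁₀(σ'_f/σ'_0) = 0.16×5.9/(1+1.05)×log₁₀(75.689/41.622)
    = 0.46049 × 0.25971 = 0.1196 m

S_c ≈ 0.12 m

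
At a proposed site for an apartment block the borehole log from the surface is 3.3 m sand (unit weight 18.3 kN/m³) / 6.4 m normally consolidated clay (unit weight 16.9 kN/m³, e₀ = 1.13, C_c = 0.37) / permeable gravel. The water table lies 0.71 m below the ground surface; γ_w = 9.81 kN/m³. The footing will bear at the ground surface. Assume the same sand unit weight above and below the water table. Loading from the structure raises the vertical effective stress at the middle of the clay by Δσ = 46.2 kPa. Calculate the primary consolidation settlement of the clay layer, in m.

Mid-depth of clay below the ground surface: z = 3.3 + 6.4/2 = 6.5 m.
Total vertical stress at mid-clay: σ_v = 18.3×3.3 + 16.9×3.2 = 114.47 kPa.
Pore pressure: u = 9.81×(6.5 − 0.71) = 56.8 kPa.
Initial effective stress: σ'_0 = σ_v − u = 114.47 − 56.8 = 57.67 kPa.
Final effective stress: σ'_f = σ'_0 + Δσ = 57.67 + 46.2 = 103.87 kPa.
Normally consolidated clay, so the full stress increment lies on the virgin compression line:
S_c = C_c·H/(1+e₀)·log₁₀(σ'_f/σ'_0) = 0.37×6.4/(1+1.13)×log₁₀(103.87/57.67)
    = 1.1117 × 0.25554 = 0.2841 m

S_c ≈ 0.284 m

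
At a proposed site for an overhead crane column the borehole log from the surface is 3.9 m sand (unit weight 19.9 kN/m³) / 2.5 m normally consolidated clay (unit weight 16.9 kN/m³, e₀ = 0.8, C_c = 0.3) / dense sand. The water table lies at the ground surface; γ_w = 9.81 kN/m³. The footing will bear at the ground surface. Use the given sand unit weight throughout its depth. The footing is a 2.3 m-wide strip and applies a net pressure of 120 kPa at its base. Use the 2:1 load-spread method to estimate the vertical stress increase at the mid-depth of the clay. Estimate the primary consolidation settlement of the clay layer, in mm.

S_c ≈ 103 mm

Mid-depth of clay below the ground surface: z = 3.9 + 2.5/2 = 5.15 m.
Total vertical stress at mid-clay: σ_v = 19.9×3.9 + 16.9×1.25 = 98.735 kPa.
Pore pressure: u = 9.81×(5.15 − 0) = 50.522 kPa.
Initial effective stress: σ'_0 = σ_v − u = 98.735 − 50.522 = 48.213 kPa.
Stress increase at mid-clay by the 2:1 spreading method:
Δσ = qB/(B+z) = 120×2.3/(2.3+5.15) = 37.047 kPa
Final effective stress: σ'_f = σ'_0 + Δσ = 48.213 + 37.047 = 85.26 kPa.
Normally consolidated clay, so the full stress increment lies on the virgin compression line:
S_c = C_c·H/(1+e₀)·log₁₀(σ'_f/σ'_0) = 0.3×2.5/(1+0.8)×log₁₀(85.26/48.213)
    = 0.41667 × 0.24758 = 0.1032 m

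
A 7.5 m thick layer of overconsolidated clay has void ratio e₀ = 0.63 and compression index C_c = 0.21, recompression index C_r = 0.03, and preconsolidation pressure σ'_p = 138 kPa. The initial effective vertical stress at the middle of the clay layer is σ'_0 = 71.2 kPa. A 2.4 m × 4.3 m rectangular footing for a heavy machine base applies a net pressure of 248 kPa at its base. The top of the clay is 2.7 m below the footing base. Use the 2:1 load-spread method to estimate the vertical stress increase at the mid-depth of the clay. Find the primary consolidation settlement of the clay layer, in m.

Mid-depth of clay below the footing base: z = 2.7 + 7.5/2 = 6.45 m.
Stress increase at mid-clay by the 2:1 spreading method:
Δσ = qBL/((B+z)(L+z)) = 248×2.4×4.3/((2.4+6.45)(4.3+6.45)) = 26.902 kPa
Final effective stress: σ'_f = 71.2 + 26.902 = 98.102 kPa.
σ'_f = 98.102 ≤ σ'_p = 138 kPa, so the clay remains overconsolidated and only the recompression index applies:
S_c = C_r·H/(1+e₀)·log₁₀(σ'_f/σ'_0) = 0.03×7.5/1.63×log₁₀(98.102/71.2)
    = 0.13804 × 0.1392 = 0.01921 m

S_c ≈ 0.0192 m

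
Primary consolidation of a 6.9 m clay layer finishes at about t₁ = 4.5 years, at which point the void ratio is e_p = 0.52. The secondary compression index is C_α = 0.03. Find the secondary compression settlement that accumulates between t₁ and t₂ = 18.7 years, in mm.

Secondary compression: S_s = C_α·H/(1+e_p)·log₁₀(t₂/t₁)
S_s = 0.03×6.9/(1+0.52)×log₁₀(18.7/4.5)
    = 0.1362 × 0.6186 = 0.08425 m

S_s ≈ 84.2 mm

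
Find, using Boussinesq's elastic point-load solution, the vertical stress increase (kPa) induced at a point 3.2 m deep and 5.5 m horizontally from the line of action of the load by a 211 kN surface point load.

Boussinesq vertical stress below a point load on an elastic half-space:
Δσ_z = 3P/(2πz²) · [1 + (r/z)²]^(−5/2)
r/z = 5.5/3.2 = 1.7188; [1+(r/z)²]^(−5/2) = 0.032165.
Δσ_z = 3×211/(2π×3.2²) × 0.032165 = 9.8384 × 0.032165 = 0.3165 kPa

Δσ_z ≈ 0.316 kPa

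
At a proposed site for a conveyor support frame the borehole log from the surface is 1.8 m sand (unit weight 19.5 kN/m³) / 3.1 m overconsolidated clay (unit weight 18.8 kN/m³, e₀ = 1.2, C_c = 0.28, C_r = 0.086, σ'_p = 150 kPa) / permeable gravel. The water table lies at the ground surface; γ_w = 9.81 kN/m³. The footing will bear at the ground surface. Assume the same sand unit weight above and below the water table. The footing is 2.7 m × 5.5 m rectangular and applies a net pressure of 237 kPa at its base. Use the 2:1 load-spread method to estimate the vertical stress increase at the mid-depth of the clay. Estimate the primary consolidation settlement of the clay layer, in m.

S_c ≈ 0.0595 m

Mid-depth of clay below the ground surface: z = 1.8 + 3.1/2 = 3.35 m.
Total vertical stress at mid-clay: σ_v = 19.5×1.8 + 18.8×1.55 = 64.24 kPa.
Pore pressure: u = 9.81×(3.35 − 0) = 32.864 kPa.
Initial effective stress: σ'_0 = σ_v − u = 64.24 − 32.864 = 31.376 kPa.
Stress increase at mid-clay by the 2:1 spreading method:
Δσ = qBL/((B+z)(L+z)) = 237×2.7×5.5/((2.7+3.35)(5.5+3.35)) = 65.732 kPa
Final effective stress: σ'_f = 31.376 + 65.732 = 97.108 kPa.
σ'_f = 97.108 ≤ σ'_p = 150 kPa, so the clay remains overconsolidated and only the recompression index applies:
S_c = C_r·H/(1+e₀)·log₁₀(σ'_f/σ'_0) = 0.086×3.1/2.2×log₁₀(97.108/31.376)
    = 0.12118 × 0.49066 = 0.05946 m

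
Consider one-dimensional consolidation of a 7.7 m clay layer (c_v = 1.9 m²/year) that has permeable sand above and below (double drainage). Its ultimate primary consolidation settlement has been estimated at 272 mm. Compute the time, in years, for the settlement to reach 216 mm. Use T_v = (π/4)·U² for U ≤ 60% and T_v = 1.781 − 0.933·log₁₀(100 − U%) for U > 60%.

Drainage path length: H_d = H/2 = 3.85 m (double drainage).
U = S(t)/S_ult = 216/272 = 0.7941.
U > 60%: T_v = 1.781 − 0.933·log₁₀(100 − 79.412) = 0.55539.
t = T_v·H_d²/c_v = 0.55539×3.85²/1.9 = 4.333 years.

t ≈ 4.33 years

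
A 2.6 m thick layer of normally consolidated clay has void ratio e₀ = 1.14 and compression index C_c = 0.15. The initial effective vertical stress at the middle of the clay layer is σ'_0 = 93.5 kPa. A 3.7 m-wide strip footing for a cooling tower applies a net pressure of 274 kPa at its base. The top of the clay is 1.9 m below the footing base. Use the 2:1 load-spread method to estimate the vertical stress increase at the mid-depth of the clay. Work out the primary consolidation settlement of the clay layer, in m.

Mid-depth of clay below the footing base: z = 1.9 + 2.6/2 = 3.2 m.
Stress increase at mid-clay by the 2:1 spreading method:
Δσ = qB/(B+z) = 274×3.7/(3.7+3.2) = 146.93 kPa
Final effective stress: σ'_f = σ'_0 + Δσ = 93.5 + 146.93 = 240.43 kPa.
Normally consolidated clay, so the full stress increment lies on the virgin compression line:
S_c = C_c·H/(1+e₀)·log₁₀(σ'_f/σ'_0) = 0.15×2.6/(1+1.14)×log₁₀(240.43/93.5)
    = 0.18224 × 0.41018 = 0.07475 m

S_c ≈ 0.0748 m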